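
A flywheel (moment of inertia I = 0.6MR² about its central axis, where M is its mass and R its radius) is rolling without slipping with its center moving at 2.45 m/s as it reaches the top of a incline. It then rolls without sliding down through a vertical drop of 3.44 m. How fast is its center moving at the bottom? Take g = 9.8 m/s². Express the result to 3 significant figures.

Here I = 0.6MR², so the shape factor k = I/(MR²) = 0.6.
Rolling without slipping gives ω = v/R, so the total kinetic energy is ½Mv² + ½Iω² = ½(1+k)Mv² = (4/5)Mv².
Conserving energy between top and bottom: (4/5)Mv² = (4/5)Mv₀² + Mgh, hence v² = v₀² + 2gh/(1+k).
v = √(2.45² + 2×9.8×3.44/1.6) = √48.14 ≈ 6.94 m/s.

v ≈ 6.94 m/s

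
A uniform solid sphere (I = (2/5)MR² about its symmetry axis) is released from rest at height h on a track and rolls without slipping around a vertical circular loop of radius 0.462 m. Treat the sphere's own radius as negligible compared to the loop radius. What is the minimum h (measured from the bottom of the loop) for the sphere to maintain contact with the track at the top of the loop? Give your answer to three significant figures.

h_min ≈ 1.25 m

The moment of inertia is (2/5)MR², giving k ≡ I/(MR²) = 0.4.
At the top of the loop, the minimum-contact condition is Mg = Mv_top²/r, so v_top² = gr.
With ω = v/R, the kinetic energy at speed v is ½(1+k)Mv² = (7/10)Mv².
Energy conservation from release (height h) to the top (height 2r): Mgh = Mg(2r) + (7/10)M·gr.
Thus h_min = 2r + (1+k)r/2 = r(2 + 1.4/2) = 0.462 × 2.7 ≈ 1.25 m.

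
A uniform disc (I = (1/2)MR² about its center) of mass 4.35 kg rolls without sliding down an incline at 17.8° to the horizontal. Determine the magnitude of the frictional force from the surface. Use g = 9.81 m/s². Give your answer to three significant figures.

For this body I = (1/2)MR², i.e. k = I/(MR²) = 0.5.
Translational: Mg sinθ − f = Ma. Rotational about the CM: fR = Iα = kMRa, so f = kMa.
Combining, a = g sinθ/(1+k) and f = kMa = kMg sinθ/(1+k).
f = 0.5 × 4.35 × 9.81 × sin17.8° / 1.5 ≈ 4.35 N.

f ≈ 4.35 N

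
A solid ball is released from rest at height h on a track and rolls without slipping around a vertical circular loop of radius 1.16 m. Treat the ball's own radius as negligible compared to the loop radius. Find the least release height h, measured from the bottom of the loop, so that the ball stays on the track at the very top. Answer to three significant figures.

With I = (2/5)MR², the ratio k = I/(MR²) is 0.4.
At the top, contact is just lost when gravity alone supplies the centripetal force: Mg = Mv_top²/r, i.e. v_top² = gr.
With ω = v/R, the kinetic energy at speed v is ½(1+k)Mv² = (7/10)Mv².
Energy conservation from release (height h) to the top (height 2r): Mgh = Mg(2r) + (7/10)M·gr.
Thus h_min = 2r + (1+k)r/2 = r(2 + 1.4/2) = 1.16 × 2.7 ≈ 3.13 m.

h_min ≈ 3.13 m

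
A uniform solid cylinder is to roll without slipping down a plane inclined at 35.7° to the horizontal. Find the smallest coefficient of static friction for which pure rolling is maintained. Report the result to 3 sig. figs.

With I = (1/2)MR², the ratio k = I/(MR²) is 0.5.
Newton's second law down the slope: Mg sinθ − f = Ma. The torque equation fR = Iα (with α = a/R) gives f = kMa.
These give a = g sinθ/(1+k) and the required friction f = kMg sinθ/(1+k).
With N = Mg cosθ, the no-slip condition f ≤ μN gives μ_min = f/N = k tanθ/(1+k).
μ_min = 0.5 × tan35.7° / 1.5 ≈ 0.240.

μ_min ≈ 0.240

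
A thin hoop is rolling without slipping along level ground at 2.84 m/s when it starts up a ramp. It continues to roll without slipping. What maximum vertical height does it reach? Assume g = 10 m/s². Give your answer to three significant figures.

The moment of inertia is MR², giving k ≡ I/(MR²) = 1.
Pure rolling means v = ωR; then KE = ½Mv² + ½I(v/R)² = ½(1+k)Mv² = Mv².
At the top the kinetic energy is zero, so Mv₀² = Mgh.
Thus h = (1+k)v₀²/(2g) = 2 × 2.84² / (2 × 10) ≈ 0.807 m.

h ≈ 0.807 m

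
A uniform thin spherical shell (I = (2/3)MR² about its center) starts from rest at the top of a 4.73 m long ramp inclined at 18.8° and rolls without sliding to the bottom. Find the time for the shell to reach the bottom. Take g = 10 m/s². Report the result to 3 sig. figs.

t ≈ 2.21 s

With I = (2/3)MR², the ratio k = I/(MR²) is 2/3.
Newton's second law down the slope: Mg sinθ − f = Ma. The torque equation fR = Iα (with α = a/R) gives f = kMa.
Hence a = g sinθ/(1+k) = 10×sin18.8°/1.667 = 1.934 m/s².
Starting from rest, L = ½at², so t = √(2L/a) = √(2×4.73/1.934) ≈ 2.21 s.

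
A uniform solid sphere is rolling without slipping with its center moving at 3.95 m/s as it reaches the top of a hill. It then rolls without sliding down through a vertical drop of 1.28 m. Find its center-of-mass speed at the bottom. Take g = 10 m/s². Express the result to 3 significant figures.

The moment of inertia is (2/5)MR², giving k ≡ I/(MR²) = 0.4.
The rolling condition ω = v/R makes the rotational term ½I(v/R)² = ½kMv², so KE_total = ½(1+k)Mv² = (7/10)Mv².
Energy conservation: (7/10)Mv₀² + Mgh = (7/10)Mv², so v² = v₀² + 2gh/(1+k).
v = √(3.95² + 2×10×1.28/1.4) = √33.89 ≈ 5.82 m/s.

v ≈ 5.82 m/s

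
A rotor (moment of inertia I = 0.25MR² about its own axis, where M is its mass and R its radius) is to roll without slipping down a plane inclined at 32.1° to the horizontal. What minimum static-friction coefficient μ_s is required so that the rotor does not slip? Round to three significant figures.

μ_min ≈ 0.125

Here I = 0.25MR², so the shape factor k = I/(MR²) = 0.25.
Translational: Mg sinθ − f = Ma. Rotational about the CM: fR = Iα = kMRa, so f = kMa.
These give a = g sinθ/(1+k) and the required friction f = kMg sinθ/(1+k).
The normal force is N = Mg cosθ, so μ_min = f/N = k tanθ/(1+k).
μ_min = 0.25 × tan32.1° / 1.25 ≈ 0.125.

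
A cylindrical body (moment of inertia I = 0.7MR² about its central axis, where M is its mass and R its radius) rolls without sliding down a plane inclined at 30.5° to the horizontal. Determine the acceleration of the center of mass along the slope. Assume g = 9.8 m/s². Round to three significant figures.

a ≈ 2.93 m/s²

The moment of inertia is 0.7MR², giving k ≡ I/(MR²) = 0.7.
Translational: Mg sinθ − f = Ma. Rotational about the CM: fR = Iα = kMRa, so f = kMa.
Eliminating f: Mg sinθ = (1+k)Ma, so a = g sinθ/(1+k) = 9.8 × sin30.5° / 1.7 ≈ 2.93 m/s².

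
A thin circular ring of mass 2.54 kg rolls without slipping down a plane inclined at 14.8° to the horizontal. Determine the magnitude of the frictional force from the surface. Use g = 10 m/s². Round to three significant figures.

f ≈ 3.24 N

For this body I = MR², i.e. k = I/(MR²) = 1.
Newton's second law down the slope: Mg sinθ − f = Ma. The torque equation fR = Iα (with α = a/R) gives f = kMa.
Combining, a = g sinθ/(1+k) and f = kMa = kMg sinθ/(1+k).
f = 1 × 2.54 × 10 × sin14.8° / 2 ≈ 3.24 N.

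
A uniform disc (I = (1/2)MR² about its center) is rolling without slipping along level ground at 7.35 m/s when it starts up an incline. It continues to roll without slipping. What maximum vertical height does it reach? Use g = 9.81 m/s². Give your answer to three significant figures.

The moment of inertia is (1/2)MR², giving k ≡ I/(MR²) = 0.5.
Rolling without slipping gives ω = v/R, so the total kinetic energy is ½Mv² + ½Iω² = ½(1+k)Mv² = (3/4)Mv².
All of this converts to potential energy at the highest point: (3/4)Mv₀² = Mgh.
Thus h = (1+k)v₀²/(2g) = 1.5 × 7.35² / (2 × 9.81) ≈ 4.13 m.

h ≈ 4.13 m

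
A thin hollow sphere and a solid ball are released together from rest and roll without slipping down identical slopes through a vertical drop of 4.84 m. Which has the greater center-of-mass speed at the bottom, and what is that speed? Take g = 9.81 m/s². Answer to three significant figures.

For rolling without slipping, Mgh = ½(1+k)Mv² where k = I/(MR²), so v = √(2gh/(1+k)).
Thin hollow sphere: k = 2/3, giving v = √(2×9.81×4.84/1.667) = 7.548 m/s.
Solid ball: k = 0.4, giving v = √(2×9.81×4.84/1.4) = 8.236 m/s.
The smaller k wins: the solid ball, at ≈ 8.24 m/s.

the solid ball, at v ≈ 8.24 m/s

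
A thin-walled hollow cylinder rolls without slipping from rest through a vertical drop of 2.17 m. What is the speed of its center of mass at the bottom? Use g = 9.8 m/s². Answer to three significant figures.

v ≈ 4.61 m/s

With I = MR², the ratio k = I/(MR²) is 1.
Rolling without slipping gives ω = v/R, so the total kinetic energy is ½Mv² + ½Iω² = ½(1+k)Mv² = Mv².
Setting Mgh = Mv² gives v = √(2gh/(1+k)) = √(2·9.8·2.17/2) ≈ 4.61 m/s.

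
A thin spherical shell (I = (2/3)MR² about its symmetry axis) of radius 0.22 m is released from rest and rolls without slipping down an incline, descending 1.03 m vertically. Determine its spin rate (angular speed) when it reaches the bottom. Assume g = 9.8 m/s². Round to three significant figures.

The moment of inertia is (2/3)MR², giving k ≡ I/(MR²) = 2/3.
Pure rolling means v = ωR; then KE = ½Mv² + ½I(v/R)² = ½(1+k)Mv² = (5/6)Mv².
Energy conservation Mgh = ½(1+k)Mv² gives v = √(2gh/(1+k)) = √(2 × 9.8 × 1.03 / 1.667) = 3.48 m/s.
The angular speed follows from ω = v/R = 3.48/0.22 ≈ 15.8 rad/s.

ω ≈ 15.8 rad/s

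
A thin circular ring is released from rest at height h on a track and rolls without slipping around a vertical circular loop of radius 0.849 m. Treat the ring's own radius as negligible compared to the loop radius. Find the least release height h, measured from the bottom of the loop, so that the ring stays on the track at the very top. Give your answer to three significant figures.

h_min ≈ 2.55 m

For this body I = MR², i.e. k = I/(MR²) = 1.
At the top of the loop, the minimum-contact condition is Mg = Mv_top²/r, so v_top² = gr.
With ω = v/R, the kinetic energy at speed v is ½(1+k)Mv² = Mv².
Energy conservation from release (height h) to the top (height 2r): Mgh = Mg(2r) + M·gr.
Thus h_min = 2r + (1+k)r/2 = r(2 + 2/2) = 0.849 × 3 ≈ 2.55 m.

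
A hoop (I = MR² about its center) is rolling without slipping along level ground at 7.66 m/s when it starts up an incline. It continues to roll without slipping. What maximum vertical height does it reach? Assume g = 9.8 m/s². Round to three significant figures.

h ≈ 5.99 m

The moment of inertia is MR², giving k ≡ I/(MR²) = 1.
Since it rolls without slipping, ω = v/R and KE = ½Mv² + ½Iω² = ½(1+k)Mv² = Mv².
At the top the kinetic energy is zero, so Mv₀² = Mgh.
Thus h = (1+k)v₀²/(2g) = 2 × 7.66² / (2 × 9.8) ≈ 5.99 m.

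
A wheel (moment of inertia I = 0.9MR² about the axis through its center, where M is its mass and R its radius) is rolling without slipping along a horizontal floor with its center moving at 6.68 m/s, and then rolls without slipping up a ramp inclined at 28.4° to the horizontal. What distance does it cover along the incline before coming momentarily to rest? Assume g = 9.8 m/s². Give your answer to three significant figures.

The moment of inertia is 0.9MR², giving k ≡ I/(MR²) = 0.9.
Rolling without slipping gives ω = v/R, so the total kinetic energy is ½Mv² + ½Iω² = ½(1+k)Mv² = (19/20)Mv².
Setting this equal to Mgh gives the vertical rise h = (1+k)v₀²/(2g) = 1.9×6.68²/(2×9.8) = 4.326 m.
The distance along the slope is d = h/sinθ = 4.326/sin28.4° ≈ 9.09 m.

d ≈ 9.09 m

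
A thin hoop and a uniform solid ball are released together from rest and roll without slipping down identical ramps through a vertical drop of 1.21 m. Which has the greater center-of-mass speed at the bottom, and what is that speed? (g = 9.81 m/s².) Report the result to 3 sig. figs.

the uniform solid ball, at v ≈ 4.12 m/s

For rolling without slipping, Mgh = ½(1+k)Mv² where k = I/(MR²), so v = √(2gh/(1+k)).
Thin hoop: k = 1, giving v = √(2×9.81×1.21/2) = 3.445 m/s.
Uniform solid ball: k = 0.4, giving v = √(2×9.81×1.21/1.4) = 4.118 m/s.
The smaller k wins: the uniform solid ball, at ≈ 4.12 m/s.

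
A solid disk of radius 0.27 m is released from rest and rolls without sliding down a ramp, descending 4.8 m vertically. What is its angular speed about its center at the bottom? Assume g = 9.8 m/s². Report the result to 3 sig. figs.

For this body I = (1/2)MR², i.e. k = I/(MR²) = 0.5.
The rolling condition ω = v/R makes the rotational term ½I(v/R)² = ½kMv², so KE_total = ½(1+k)Mv² = (3/4)Mv².
Energy conservation Mgh = ½(1+k)Mv² gives v = √(2gh/(1+k)) = √(2 × 9.8 × 4.8 / 1.5) = 7.92 m/s.
The angular speed follows from ω = v/R = 7.92/0.27 ≈ 29.3 rad/s.

ω ≈ 29.3 rad/s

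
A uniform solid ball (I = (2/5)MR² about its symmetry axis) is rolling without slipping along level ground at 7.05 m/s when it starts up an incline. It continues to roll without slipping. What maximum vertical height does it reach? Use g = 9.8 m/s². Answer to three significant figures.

For this body I = (2/5)MR², i.e. k = I/(MR²) = 0.4.
Since it rolls without slipping, ω = v/R and KE = ½Mv² + ½Iω² = ½(1+k)Mv² = (7/10)Mv².
All of this converts to potential energy at the highest point: (7/10)Mv₀² = Mgh.
Thus h = (1+k)v₀²/(2g) = 1.4 × 7.05² / (2 × 9.8) ≈ 3.55 m.

h ≈ 3.55 m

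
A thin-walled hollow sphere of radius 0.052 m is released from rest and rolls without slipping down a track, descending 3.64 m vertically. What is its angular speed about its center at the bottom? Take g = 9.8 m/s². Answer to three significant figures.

The moment of inertia is (2/3)MR², giving k ≡ I/(MR²) = 2/3.
Pure rolling means v = ωR; then KE = ½Mv² + ½I(v/R)² = ½(1+k)Mv² = (5/6)Mv².
Energy conservation Mgh = ½(1+k)Mv² gives v = √(2gh/(1+k)) = √(2 × 9.8 × 3.64 / 1.667) = 6.543 m/s.
The angular speed follows from ω = v/R = 6.543/0.052 ≈ 126 rad/s.

ω ≈ 126 rad/s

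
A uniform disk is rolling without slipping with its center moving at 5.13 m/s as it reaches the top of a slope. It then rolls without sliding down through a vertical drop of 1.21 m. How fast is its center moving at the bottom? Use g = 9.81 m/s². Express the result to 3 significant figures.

With I = (1/2)MR², the ratio k = I/(MR²) is 0.5.
Since it rolls without slipping, ω = v/R and KE = ½Mv² + ½Iω² = ½(1+k)Mv² = (3/4)Mv².
Conserving energy between top and bottom: (3/4)Mv² = (3/4)Mv₀² + Mgh, hence v² = v₀² + 2gh/(1+k).
v = √(5.13² + 2×9.81×1.21/1.5) = √42.14 ≈ 6.49 m/s.

v ≈ 6.49 m/s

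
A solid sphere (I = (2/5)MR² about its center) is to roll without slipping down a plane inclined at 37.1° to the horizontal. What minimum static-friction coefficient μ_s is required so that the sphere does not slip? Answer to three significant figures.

The moment of inertia is (2/5)MR², giving k ≡ I/(MR²) = 0.4.
Translational: Mg sinθ − f = Ma. Rotational about the CM: fR = Iα = kMRa, so f = kMa.
These give a = g sinθ/(1+k) and the required friction f = kMg sinθ/(1+k).
The normal force is N = Mg cosθ, so μ_min = f/N = k tanθ/(1+k).
μ_min = 0.4 × tan37.1° / 1.4 ≈ 0.216.

μ_min ≈ 0.216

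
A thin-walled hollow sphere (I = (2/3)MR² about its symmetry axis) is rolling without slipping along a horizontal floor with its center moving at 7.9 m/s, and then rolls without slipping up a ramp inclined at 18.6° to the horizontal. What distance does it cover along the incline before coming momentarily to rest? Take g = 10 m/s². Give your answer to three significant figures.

The moment of inertia is (2/3)MR², giving k ≡ I/(MR²) = 2/3.
Rolling without slipping gives ω = v/R, so the total kinetic energy is ½Mv² + ½Iω² = ½(1+k)Mv² = (5/6)Mv².
Setting this equal to Mgh gives the vertical rise h = (1+k)v₀²/(2g) = 1.667×7.9²/(2×10) = 5.201 m.
The distance along the slope is d = h/sinθ = 5.201/sin18.6° ≈ 16.3 m.

d ≈ 16.3 m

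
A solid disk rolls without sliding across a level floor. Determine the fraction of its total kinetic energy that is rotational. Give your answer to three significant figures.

fraction ≈ 0.333

The moment of inertia is (1/2)MR², giving k ≡ I/(MR²) = 0.5.
Since ω = v/R, the translational part is ½Mv² and the rotational part is ½I(v/R)² = ½kMv²; the total is ½(1+k)Mv².
The rotational fraction is therefore k/(1+k) = 0.5/1.5 ≈ 0.333.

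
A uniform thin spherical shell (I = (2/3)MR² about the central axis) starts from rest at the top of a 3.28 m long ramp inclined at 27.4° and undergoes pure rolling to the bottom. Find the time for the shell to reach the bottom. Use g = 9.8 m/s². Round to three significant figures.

The moment of inertia is (2/3)MR², giving k ≡ I/(MR²) = 2/3.
Along the incline Mg sinθ − f = Ma, and torque about the center fR = Iα = kMR²(a/R) gives f = kMa.
Hence a = g sinθ/(1+k) = 9.8×sin27.4°/1.667 = 2.706 m/s².
Starting from rest, L = ½at², so t = √(2L/a) = √(2×3.28/2.706) ≈ 1.56 s.

t ≈ 1.56 s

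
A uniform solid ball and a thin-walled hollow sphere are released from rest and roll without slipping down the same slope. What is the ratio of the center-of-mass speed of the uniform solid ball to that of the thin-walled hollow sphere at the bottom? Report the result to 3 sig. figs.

v_ratio ≈ 1.09

Each satisfies Mgh = ½(1+k)Mv² with k = I/(MR²), so v ∝ 1/√(1+k).
For the uniform solid ball k = 0.4; for the thin-walled hollow sphere k = 2/3.
v₁/v₂ = √((1+k₂)/(1+k₁)) = √(1.667/1.4) ≈ 1.09.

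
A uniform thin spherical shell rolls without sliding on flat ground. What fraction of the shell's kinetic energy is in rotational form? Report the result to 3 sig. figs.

fraction ≈ 0.400

Here I = (2/3)MR², so the shape factor k = I/(MR²) = 2/3.
Since ω = v/R, the translational part is ½Mv² and the rotational part is ½I(v/R)² = ½kMv²; the total is ½(1+k)Mv².
The rotational fraction is therefore k/(1+k) = (2/3)/1.667 ≈ 0.400.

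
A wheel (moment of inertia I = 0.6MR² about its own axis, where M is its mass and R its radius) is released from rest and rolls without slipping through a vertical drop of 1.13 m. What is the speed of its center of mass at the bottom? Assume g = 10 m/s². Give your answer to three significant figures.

v ≈ 3.76 m/s

Here I = 0.6MR², so the shape factor k = I/(MR²) = 0.6.
Rolling without slipping gives ω = v/R, so the total kinetic energy is ½Mv² + ½Iω² = ½(1+k)Mv² = (4/5)Mv².
Energy conservation: Mgh = (4/5)Mv², so v = √(2gh/(1+k)) = √(2 × 10 × 1.13 / 1.6) ≈ 3.76 m/s.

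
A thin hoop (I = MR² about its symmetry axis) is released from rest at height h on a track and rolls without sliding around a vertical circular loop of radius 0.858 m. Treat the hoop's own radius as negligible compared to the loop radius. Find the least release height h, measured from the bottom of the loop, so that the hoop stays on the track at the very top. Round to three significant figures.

The moment of inertia is MR², giving k ≡ I/(MR²) = 1.
At the top, contact is just lost when gravity alone supplies the centripetal force: Mg = Mv_top²/r, i.e. v_top² = gr.
With ω = v/R, the kinetic energy at speed v is ½(1+k)Mv² = Mv².
Energy conservation from release (height h) to the top (height 2r): Mgh = Mg(2r) + M·gr.
Thus h_min = 2r + (1+k)r/2 = r(2 + 2/2) = 0.858 × 3 ≈ 2.57 m.

h_min ≈ 2.57 m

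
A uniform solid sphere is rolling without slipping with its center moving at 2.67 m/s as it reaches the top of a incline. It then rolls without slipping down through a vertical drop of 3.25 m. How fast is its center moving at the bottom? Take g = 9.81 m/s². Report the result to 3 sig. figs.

With I = (2/5)MR², the ratio k = I/(MR²) is 0.4.
Rolling without slipping gives ω = v/R, so the total kinetic energy is ½Mv² + ½Iω² = ½(1+k)Mv² = (7/10)Mv².
Conserving energy between top and bottom: (7/10)Mv² = (7/10)Mv₀² + Mgh, hence v² = v₀² + 2gh/(1+k).
v = √(2.67² + 2×9.81×3.25/1.4) = √52.68 ≈ 7.26 m/s.

v ≈ 7.26 m/s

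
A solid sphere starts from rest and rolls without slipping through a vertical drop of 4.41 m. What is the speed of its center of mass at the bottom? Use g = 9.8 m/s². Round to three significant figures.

The moment of inertia is (2/5)MR², giving k ≡ I/(MR²) = 0.4.
Since it rolls without slipping, ω = v/R and KE = ½Mv² + ½Iω² = ½(1+k)Mv² = (7/10)Mv².
Setting Mgh = (7/10)Mv² gives v = √(2gh/(1+k)) = √(2·9.8·4.41/1.4) ≈ 7.86 m/s.

v ≈ 7.86 m/s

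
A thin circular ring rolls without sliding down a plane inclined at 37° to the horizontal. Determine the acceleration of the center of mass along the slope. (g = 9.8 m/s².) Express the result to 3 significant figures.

a ≈ 2.95 m/s²

With I = MR², the ratio k = I/(MR²) is 1.
Newton's second law down the slope: Mg sinθ − f = Ma. The torque equation fR = Iα (with α = a/R) gives f = kMa.
Eliminating f: Mg sinθ = (1+k)Ma, so a = g sinθ/(1+k) = 9.8 × sin37° / 2 ≈ 2.95 m/s².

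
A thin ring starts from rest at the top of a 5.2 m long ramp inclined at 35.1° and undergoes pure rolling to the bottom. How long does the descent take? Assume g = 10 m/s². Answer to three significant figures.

t ≈ 1.90 s

Here I = MR², so the shape factor k = I/(MR²) = 1.
Newton's second law down the slope: Mg sinθ − f = Ma. The torque equation fR = Iα (with α = a/R) gives f = kMa.
Hence a = g sinθ/(1+k) = 10×sin35.1°/2 = 2.875 m/s².
Starting from rest, L = ½at², so t = √(2L/a) = √(2×5.2/2.875) ≈ 1.90 s.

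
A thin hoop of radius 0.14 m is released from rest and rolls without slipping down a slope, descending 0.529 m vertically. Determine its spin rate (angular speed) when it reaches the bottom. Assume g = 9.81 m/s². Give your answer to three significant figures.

ω ≈ 16.3 rad/s

The moment of inertia is MR², giving k ≡ I/(MR²) = 1.
The rolling condition ω = v/R makes the rotational term ½I(v/R)² = ½kMv², so KE_total = ½(1+k)Mv² = Mv².
Energy conservation Mgh = ½(1+k)Mv² gives v = √(2gh/(1+k)) = √(2 × 9.81 × 0.529 / 2) = 2.278 m/s.
Then ω = v/R = 2.278 / 0.14 ≈ 16.3 rad/s.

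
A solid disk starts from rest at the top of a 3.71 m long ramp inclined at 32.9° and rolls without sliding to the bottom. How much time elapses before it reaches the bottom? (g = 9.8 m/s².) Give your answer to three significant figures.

t ≈ 1.45 s

The moment of inertia is (1/2)MR², giving k ≡ I/(MR²) = 0.5.
Along the incline Mg sinθ − f = Ma, and torque about the center fR = Iα = kMR²(a/R) gives f = kMa.
Hence a = g sinθ/(1+k) = 9.8×sin32.9°/1.5 = 3.549 m/s².
Starting from rest, L = ½at², so t = √(2L/a) = √(2×3.71/3.549) ≈ 1.45 s.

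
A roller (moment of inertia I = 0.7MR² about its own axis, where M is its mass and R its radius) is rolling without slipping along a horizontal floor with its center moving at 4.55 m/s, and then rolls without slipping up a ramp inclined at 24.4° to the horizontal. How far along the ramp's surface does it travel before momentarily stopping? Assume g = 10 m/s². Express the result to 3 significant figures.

The moment of inertia is 0.7MR², giving k ≡ I/(MR²) = 0.7.
Rolling without slipping gives ω = v/R, so the total kinetic energy is ½Mv² + ½Iω² = ½(1+k)Mv² = (17/20)Mv².
Setting this equal to Mgh gives the vertical rise h = (1+k)v₀²/(2g) = 1.7×4.55²/(2×10) = 1.76 m.
The distance along the slope is d = h/sinθ = 1.76/sin24.4° ≈ 4.26 m.

d ≈ 4.26 m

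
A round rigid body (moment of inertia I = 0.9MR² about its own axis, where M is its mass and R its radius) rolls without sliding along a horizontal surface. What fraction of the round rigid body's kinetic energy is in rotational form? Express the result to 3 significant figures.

fraction ≈ 0.474

The moment of inertia is 0.9MR², giving k ≡ I/(MR²) = 0.9.
Since ω = v/R, the translational part is ½Mv² and the rotational part is ½I(v/R)² = ½kMv²; the total is ½(1+k)Mv².
The rotational fraction is therefore k/(1+k) = 0.9/1.9 ≈ 0.474.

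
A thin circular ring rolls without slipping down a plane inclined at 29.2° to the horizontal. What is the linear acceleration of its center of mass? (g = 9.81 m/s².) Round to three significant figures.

For this body I = MR², i.e. k = I/(MR²) = 1.
Translational: Mg sinθ − f = Ma. Rotational about the CM: fR = Iα = kMRa, so f = kMa.
Eliminating f: Mg sinθ = (1+k)Ma, so a = g sinθ/(1+k) = 9.81 × sin29.2° / 2 ≈ 2.39 m/s².

a ≈ 2.39 m/s²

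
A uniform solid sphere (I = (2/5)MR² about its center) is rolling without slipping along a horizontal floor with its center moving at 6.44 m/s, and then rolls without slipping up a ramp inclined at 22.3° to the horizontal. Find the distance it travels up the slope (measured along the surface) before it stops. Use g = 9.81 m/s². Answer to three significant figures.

The moment of inertia is (2/5)MR², giving k ≡ I/(MR²) = 0.4.
Pure rolling means v = ωR; then KE = ½Mv² + ½I(v/R)² = ½(1+k)Mv² = (7/10)Mv².
Setting this equal to Mgh gives the vertical rise h = (1+k)v₀²/(2g) = 1.4×6.44²/(2×9.81) = 2.959 m.
Along the incline, d = h/sinθ = 2.959/sin22.3° ≈ 7.80 m.

d ≈ 7.80 m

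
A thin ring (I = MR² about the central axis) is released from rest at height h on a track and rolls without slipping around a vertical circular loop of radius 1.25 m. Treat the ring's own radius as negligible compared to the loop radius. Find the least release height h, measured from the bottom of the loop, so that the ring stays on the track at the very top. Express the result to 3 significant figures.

For this body I = MR², i.e. k = I/(MR²) = 1.
At the top of the loop, the minimum-contact condition is Mg = Mv_top²/r, so v_top² = gr.
With ω = v/R, the kinetic energy at speed v is ½(1+k)Mv² = Mv².
Energy conservation from release (height h) to the top (height 2r): Mgh = Mg(2r) + M·gr.
Thus h_min = 2r + (1+k)r/2 = r(2 + 2/2) = 1.25 × 3 ≈ 3.75 m.

h_min ≈ 3.75 m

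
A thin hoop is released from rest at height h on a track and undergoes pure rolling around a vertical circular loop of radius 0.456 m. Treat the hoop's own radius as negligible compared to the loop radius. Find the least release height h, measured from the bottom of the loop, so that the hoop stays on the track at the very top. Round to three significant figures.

h_min ≈ 1.37 m

The moment of inertia is MR², giving k ≡ I/(MR²) = 1.
At the top of the loop, the minimum-contact condition is Mg = Mv_top²/r, so v_top² = gr.
With ω = v/R, the kinetic energy at speed v is ½(1+k)Mv² = Mv².
Energy conservation from release (height h) to the top (height 2r): Mgh = Mg(2r) + M·gr.
Thus h_min = 2r + (1+k)r/2 = r(2 + 2/2) = 0.456 × 3 ≈ 1.37 m.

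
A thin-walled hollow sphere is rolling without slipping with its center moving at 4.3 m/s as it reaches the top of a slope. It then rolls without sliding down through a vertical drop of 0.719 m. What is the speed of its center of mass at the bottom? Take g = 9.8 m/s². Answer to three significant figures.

v ≈ 5.19 m/s

With I = (2/3)MR², the ratio k = I/(MR²) is 2/3.
Rolling without slipping gives ω = v/R, so the total kinetic energy is ½Mv² + ½Iω² = ½(1+k)Mv² = (5/6)Mv².
Conserving energy between top and bottom: (5/6)Mv² = (5/6)Mv₀² + Mgh, hence v² = v₀² + 2gh/(1+k).
v = √(4.3² + 2×9.8×0.719/1.667) = √26.95 ≈ 5.19 m/s.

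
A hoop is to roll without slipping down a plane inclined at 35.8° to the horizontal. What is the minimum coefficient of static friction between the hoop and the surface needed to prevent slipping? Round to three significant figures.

With I = MR², the ratio k = I/(MR²) is 1.
Along the incline Mg sinθ − f = Ma, and torque about the center fR = Iα = kMR²(a/R) gives f = kMa.
These give a = g sinθ/(1+k) and the required friction f = kMg sinθ/(1+k).
With N = Mg cosθ, the no-slip condition f ≤ μN gives μ_min = f/N = k tanθ/(1+k).
μ_min = 1 × tan35.8° / 2 ≈ 0.361.

μ_min ≈ 0.361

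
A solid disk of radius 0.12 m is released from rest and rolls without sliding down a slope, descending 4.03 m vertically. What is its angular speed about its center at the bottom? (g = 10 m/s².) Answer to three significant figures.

ω ≈ 61.1 rad/s

Here I = (1/2)MR², so the shape factor k = I/(MR²) = 0.5.
Rolling without slipping gives ω = v/R, so the total kinetic energy is ½Mv² + ½Iω² = ½(1+k)Mv² = (3/4)Mv².
Energy conservation Mgh = ½(1+k)Mv² gives v = √(2gh/(1+k)) = √(2 × 10 × 4.03 / 1.5) = 7.33 m/s.
Then ω = v/R = 7.33 / 0.12 ≈ 61.1 rad/s.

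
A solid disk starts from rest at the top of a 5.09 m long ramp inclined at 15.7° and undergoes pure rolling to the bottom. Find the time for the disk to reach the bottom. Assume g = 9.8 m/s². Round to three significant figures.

t ≈ 2.40 s

With I = (1/2)MR², the ratio k = I/(MR²) is 0.5.
Along the incline Mg sinθ − f = Ma, and torque about the center fR = Iα = kMR²(a/R) gives f = kMa.
Hence a = g sinθ/(1+k) = 9.8×sin15.7°/1.5 = 1.768 m/s².
Starting from rest, L = ½at², so t = √(2L/a) = √(2×5.09/1.768) ≈ 2.40 s.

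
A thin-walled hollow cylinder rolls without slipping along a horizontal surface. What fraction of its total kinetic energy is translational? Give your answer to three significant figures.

fraction ≈ 0.500

With I = MR², the ratio k = I/(MR²) is 1.
With ω = v/R, KE_trans = ½Mv² and KE_rot = ½Iω² = ½kMv², so KE_total = ½(1+k)Mv².
The translational fraction is therefore 1/(1+k) = 1/2 ≈ 0.500.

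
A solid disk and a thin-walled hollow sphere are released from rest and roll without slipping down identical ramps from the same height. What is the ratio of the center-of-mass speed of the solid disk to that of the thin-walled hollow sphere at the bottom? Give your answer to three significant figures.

Each satisfies Mgh = ½(1+k)Mv² with k = I/(MR²), so v ∝ 1/√(1+k).
For the solid disk k = 0.5; for the thin-walled hollow sphere k = 2/3.
v₁/v₂ = √((1+k₂)/(1+k₁)) = √(1.667/1.5) ≈ 1.05.

v_ratio ≈ 1.05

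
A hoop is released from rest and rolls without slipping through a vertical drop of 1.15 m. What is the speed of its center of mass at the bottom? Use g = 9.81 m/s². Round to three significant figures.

v ≈ 3.36 m/s

With I = MR², the ratio k = I/(MR²) is 1.
Pure rolling means v = ωR; then KE = ½Mv² + ½I(v/R)² = ½(1+k)Mv² = Mv².
Setting Mgh = Mv² gives v = √(2gh/(1+k)) = √(2·9.81·1.15/2) ≈ 3.36 m/s.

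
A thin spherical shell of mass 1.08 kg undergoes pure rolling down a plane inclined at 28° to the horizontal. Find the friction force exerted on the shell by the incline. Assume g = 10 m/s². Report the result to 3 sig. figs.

f ≈ 2.03 N

The moment of inertia is (2/3)MR², giving k ≡ I/(MR²) = 2/3.
Translational: Mg sinθ − f = Ma. Rotational about the CM: fR = Iα = kMRa, so f = kMa.
Combining, a = g sinθ/(1+k) and f = kMa = kMg sinθ/(1+k).
f = (2/3) × 1.08 × 10 × sin28° / 1.667 ≈ 2.03 N.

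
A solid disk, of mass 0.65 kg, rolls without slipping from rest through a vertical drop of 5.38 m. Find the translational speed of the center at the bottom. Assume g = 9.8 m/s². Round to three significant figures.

The moment of inertia is (1/2)MR², giving k ≡ I/(MR²) = 0.5.
Pure rolling means v = ωR; then KE = ½Mv² + ½I(v/R)² = ½(1+k)Mv² = (3/4)Mv².
Setting Mgh = (3/4)Mv² gives v = √(2gh/(1+k)) = √(2·9.8·5.38/1.5) ≈ 8.38 m/s.

v ≈ 8.38 m/s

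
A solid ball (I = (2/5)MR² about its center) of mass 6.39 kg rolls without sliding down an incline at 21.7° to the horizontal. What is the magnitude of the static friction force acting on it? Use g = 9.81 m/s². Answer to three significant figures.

For this body I = (2/5)MR², i.e. k = I/(MR²) = 0.4.
Translational: Mg sinθ − f = Ma. Rotational about the CM: fR = Iα = kMRa, so f = kMa.
Combining, a = g sinθ/(1+k) and f = kMa = kMg sinθ/(1+k).
f = 0.4 × 6.39 × 9.81 × sin21.7° / 1.4 ≈ 6.62 N.

f ≈ 6.62 N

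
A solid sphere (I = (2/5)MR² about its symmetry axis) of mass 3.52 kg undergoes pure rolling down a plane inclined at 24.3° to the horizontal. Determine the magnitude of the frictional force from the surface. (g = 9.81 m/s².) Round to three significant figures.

Here I = (2/5)MR², so the shape factor k = I/(MR²) = 0.4.
Along the incline Mg sinθ − f = Ma, and torque about the center fR = Iα = kMR²(a/R) gives f = kMa.
Combining, a = g sinθ/(1+k) and f = kMa = kMg sinθ/(1+k).
f = 0.4 × 3.52 × 9.81 × sin24.3° / 1.4 ≈ 4.06 N.

f ≈ 4.06 N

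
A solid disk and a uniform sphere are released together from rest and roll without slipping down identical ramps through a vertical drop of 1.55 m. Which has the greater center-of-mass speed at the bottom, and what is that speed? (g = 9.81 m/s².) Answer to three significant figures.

For rolling without slipping, Mgh = ½(1+k)Mv² where k = I/(MR²), so v = √(2gh/(1+k)).
Solid disk: k = 0.5, giving v = √(2×9.81×1.55/1.5) = 4.503 m/s.
Uniform sphere: k = 0.4, giving v = √(2×9.81×1.55/1.4) = 4.661 m/s.
The smaller k wins: the uniform sphere, at ≈ 4.66 m/s.

the uniform sphere, at v ≈ 4.66 m/s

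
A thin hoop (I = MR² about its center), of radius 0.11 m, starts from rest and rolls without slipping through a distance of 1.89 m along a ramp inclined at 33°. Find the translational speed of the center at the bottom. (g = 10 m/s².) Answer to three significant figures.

v ≈ 3.21 m/s

With I = MR², the ratio k = I/(MR²) is 1.
Rolling without slipping gives ω = v/R, so the total kinetic energy is ½Mv² + ½Iω² = ½(1+k)Mv² = Mv².
The vertical drop is h = L sinθ = 1.89 × sin33° = 1.029 m.
Setting Mgh = Mv² gives v = √(2gh/(1+k)) = √(2·10·1.029/2) ≈ 3.21 m/s.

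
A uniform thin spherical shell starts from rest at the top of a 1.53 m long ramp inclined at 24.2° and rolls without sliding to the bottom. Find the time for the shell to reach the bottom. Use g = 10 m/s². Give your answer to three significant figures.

With I = (2/3)MR², the ratio k = I/(MR²) is 2/3.
Newton's second law down the slope: Mg sinθ − f = Ma. The torque equation fR = Iα (with α = a/R) gives f = kMa.
Hence a = g sinθ/(1+k) = 10×sin24.2°/1.667 = 2.46 m/s².
With constant a from rest, t = √(2L/a) = √(2·1.53/2.46) ≈ 1.12 s.

t ≈ 1.12 s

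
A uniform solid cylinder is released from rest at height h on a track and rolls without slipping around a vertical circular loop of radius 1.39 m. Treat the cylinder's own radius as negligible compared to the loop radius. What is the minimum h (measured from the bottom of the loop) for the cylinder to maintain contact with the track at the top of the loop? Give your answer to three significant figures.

Here I = (1/2)MR², so the shape factor k = I/(MR²) = 0.5.
At the top of the loop, the minimum-contact condition is Mg = Mv_top²/r, so v_top² = gr.
With ω = v/R, the kinetic energy at speed v is ½(1+k)Mv² = (3/4)Mv².
Energy conservation from release (height h) to the top (height 2r): Mgh = Mg(2r) + (3/4)M·gr.
Thus h_min = 2r + (1+k)r/2 = r(2 + 1.5/2) = 1.39 × 2.75 ≈ 3.82 m.

h_min ≈ 3.82 m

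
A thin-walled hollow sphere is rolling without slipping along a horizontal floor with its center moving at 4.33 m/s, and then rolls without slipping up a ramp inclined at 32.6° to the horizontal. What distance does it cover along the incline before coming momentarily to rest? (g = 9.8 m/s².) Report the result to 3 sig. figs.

For this body I = (2/3)MR², i.e. k = I/(MR²) = 2/3.
The rolling condition ω = v/R makes the rotational term ½I(v/R)² = ½kMv², so KE_total = ½(1+k)Mv² = (5/6)Mv².
Setting this equal to Mgh gives the vertical rise h = (1+k)v₀²/(2g) = 1.667×4.33²/(2×9.8) = 1.594 m.
The distance along the slope is d = h/sinθ = 1.594/sin32.6° ≈ 2.96 m.

d ≈ 2.96 m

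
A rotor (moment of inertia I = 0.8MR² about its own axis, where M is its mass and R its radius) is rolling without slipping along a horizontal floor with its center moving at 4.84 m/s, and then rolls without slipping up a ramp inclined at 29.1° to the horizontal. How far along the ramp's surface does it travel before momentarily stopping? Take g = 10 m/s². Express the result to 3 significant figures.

The moment of inertia is 0.8MR², giving k ≡ I/(MR²) = 0.8.
Rolling without slipping gives ω = v/R, so the total kinetic energy is ½Mv² + ½Iω² = ½(1+k)Mv² = (9/10)Mv².
Setting this equal to Mgh gives the vertical rise h = (1+k)v₀²/(2g) = 1.8×4.84²/(2×10) = 2.108 m.
Along the incline, d = h/sinθ = 2.108/sin29.1° ≈ 4.34 m.

d ≈ 4.34 m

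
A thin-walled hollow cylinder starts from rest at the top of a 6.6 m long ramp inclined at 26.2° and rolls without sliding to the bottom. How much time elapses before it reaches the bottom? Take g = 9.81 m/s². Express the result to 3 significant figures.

t ≈ 2.47 s

With I = MR², the ratio k = I/(MR²) is 1.
Newton's second law down the slope: Mg sinθ − f = Ma. The torque equation fR = Iα (with α = a/R) gives f = kMa.
Hence a = g sinθ/(1+k) = 9.81×sin26.2°/2 = 2.166 m/s².
With constant a from rest, t = √(2L/a) = √(2·6.6/2.166) ≈ 2.47 s.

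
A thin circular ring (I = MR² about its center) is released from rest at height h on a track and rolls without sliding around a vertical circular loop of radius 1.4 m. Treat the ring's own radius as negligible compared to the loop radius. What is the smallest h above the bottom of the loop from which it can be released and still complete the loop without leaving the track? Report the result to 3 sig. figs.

For this body I = MR², i.e. k = I/(MR²) = 1.
At the top, contact is just lost when gravity alone supplies the centripetal force: Mg = Mv_top²/r, i.e. v_top² = gr.
With ω = v/R, the kinetic energy at speed v is ½(1+k)Mv² = Mv².
Energy conservation from release (height h) to the top (height 2r): Mgh = Mg(2r) + M·gr.
Thus h_min = 2r + (1+k)r/2 = r(2 + 2/2) = 1.4 × 3 ≈ 4.20 m.

h_min ≈ 4.20 m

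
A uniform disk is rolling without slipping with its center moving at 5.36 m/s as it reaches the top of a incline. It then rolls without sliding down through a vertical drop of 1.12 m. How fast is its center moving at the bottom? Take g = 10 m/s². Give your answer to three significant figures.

The moment of inertia is (1/2)MR², giving k ≡ I/(MR²) = 0.5.
Since it rolls without slipping, ω = v/R and KE = ½Mv² + ½Iω² = ½(1+k)Mv² = (3/4)Mv².
Conserving energy between top and bottom: (3/4)Mv² = (3/4)Mv₀² + Mgh, hence v² = v₀² + 2gh/(1+k).
v = √(5.36² + 2×10×1.12/1.5) = √43.66 ≈ 6.61 m/s.

v ≈ 6.61 m/s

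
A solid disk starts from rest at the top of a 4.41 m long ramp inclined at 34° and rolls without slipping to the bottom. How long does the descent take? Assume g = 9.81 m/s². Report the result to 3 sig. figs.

t ≈ 1.55 s

Here I = (1/2)MR², so the shape factor k = I/(MR²) = 0.5.
Along the incline Mg sinθ − f = Ma, and torque about the center fR = Iα = kMR²(a/R) gives f = kMa.
Hence a = g sinθ/(1+k) = 9.81×sin34°/1.5 = 3.657 m/s².
With constant a from rest, t = √(2L/a) = √(2·4.41/3.657) ≈ 1.55 s.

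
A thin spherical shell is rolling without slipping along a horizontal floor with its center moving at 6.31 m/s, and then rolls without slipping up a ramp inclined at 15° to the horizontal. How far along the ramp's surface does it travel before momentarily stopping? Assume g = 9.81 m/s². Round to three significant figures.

With I = (2/3)MR², the ratio k = I/(MR²) is 2/3.
The rolling condition ω = v/R makes the rotational term ½I(v/R)² = ½kMv², so KE_total = ½(1+k)Mv² = (5/6)Mv².
Setting this equal to Mgh gives the vertical rise h = (1+k)v₀²/(2g) = 1.667×6.31²/(2×9.81) = 3.382 m.
Along the incline, d = h/sinθ = 3.382/sin15° ≈ 13.1 m.

d ≈ 13.1 m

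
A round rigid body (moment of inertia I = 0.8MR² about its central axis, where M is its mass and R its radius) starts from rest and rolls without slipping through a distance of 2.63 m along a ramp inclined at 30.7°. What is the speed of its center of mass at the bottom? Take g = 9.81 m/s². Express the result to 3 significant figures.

v ≈ 3.83 m/s

With I = 0.8MR², the ratio k = I/(MR²) is 0.8.
Since it rolls without slipping, ω = v/R and KE = ½Mv² + ½Iω² = ½(1+k)Mv² = (9/10)Mv².
The vertical drop is h = L sinθ = 2.63 × sin30.7° = 1.343 m.
Setting Mgh = (9/10)Mv² gives v = √(2gh/(1+k)) = √(2·9.81·1.343/1.8) ≈ 3.83 m/s.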